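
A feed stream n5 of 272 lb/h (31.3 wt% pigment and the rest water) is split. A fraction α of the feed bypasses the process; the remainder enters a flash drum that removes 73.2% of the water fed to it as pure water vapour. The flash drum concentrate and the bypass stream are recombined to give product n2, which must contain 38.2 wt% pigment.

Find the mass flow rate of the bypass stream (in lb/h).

All 272×0.313 = 85.136 lb/h of pigment reaches n2, so n2 = 85.136/0.382 = 222.87 lb/h and vapour = 49.131 lb/h.
The evaporator receives (1−α)·272 of feed at 0.687 water and removes 0.732 of that water:
0.732×0.687×(1−α)×272 = 49.131
(1−α) = 49.131/136.78 = 0.3592;  α = 0.6408.
Bypass flow = 0.6408×272 = 174.3 lb/h.

174.3 lb/h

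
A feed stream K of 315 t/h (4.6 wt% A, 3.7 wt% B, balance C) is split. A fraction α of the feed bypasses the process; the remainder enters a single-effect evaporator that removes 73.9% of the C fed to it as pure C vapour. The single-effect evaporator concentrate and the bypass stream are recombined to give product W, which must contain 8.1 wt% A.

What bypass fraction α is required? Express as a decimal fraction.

All 315×0.046 = 14.49 t/h of A reaches W, so W = 14.49/0.081 = 178.89 t/h and vapour = 136.11 t/h.
The evaporator receives (1−α)·315 of feed at 0.917 C and removes 0.739 of that C:
0.739×0.917×(1−α)×315 = 136.11
(1−α) = 136.11/213.46 = 0.6376;  α = 0.3624.

0.362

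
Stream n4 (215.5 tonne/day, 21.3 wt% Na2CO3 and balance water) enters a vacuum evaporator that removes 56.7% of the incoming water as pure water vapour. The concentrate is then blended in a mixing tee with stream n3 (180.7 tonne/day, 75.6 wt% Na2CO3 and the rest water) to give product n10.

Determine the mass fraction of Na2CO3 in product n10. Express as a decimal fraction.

Vapour removed = 0.567×0.787×215.5 = 96.162 tonne/day; concentrate = 119.34 tonne/day.
Na2CO3 reaching the mixer = 45.901 (from concentrate) + 180.7×0.756 = 182.51 tonne/day.
Product flow = 119.34 + 180.7 = 300.04 tonne/day; Na2CO3 fraction = 0.608.

0.608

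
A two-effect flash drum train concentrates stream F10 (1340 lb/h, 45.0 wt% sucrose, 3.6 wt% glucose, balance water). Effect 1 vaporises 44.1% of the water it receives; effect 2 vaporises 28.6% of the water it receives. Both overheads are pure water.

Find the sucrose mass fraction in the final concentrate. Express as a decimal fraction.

water in feed = 1340×0.514 = 688.76 lb/h.
After stage 1: water left = (1−0.441)×688.76 = 385.02; stream total = 1036.3 lb/h.
After stage 2: water left = (1−0.286)×385.02 = 274.9; final concentrate = 926.14 lb/h.
sucrose fraction = 603/926.14 = 0.6511.

0.6511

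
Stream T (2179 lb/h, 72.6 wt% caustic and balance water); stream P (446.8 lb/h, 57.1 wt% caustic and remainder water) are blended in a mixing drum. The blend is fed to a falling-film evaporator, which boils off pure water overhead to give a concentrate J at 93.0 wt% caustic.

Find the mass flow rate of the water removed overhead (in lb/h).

caustic entering = 2179×0.726 + 446.8×0.571 = 1837.1 lb/h.
All caustic reports to J, so J = 1837.1/0.930 = 1975.4 lb/h.
Total feed = 2625.8 lb/h; overhead = 2625.8 − 1975.4 = 650.45 lb/h.

650.4 lb/h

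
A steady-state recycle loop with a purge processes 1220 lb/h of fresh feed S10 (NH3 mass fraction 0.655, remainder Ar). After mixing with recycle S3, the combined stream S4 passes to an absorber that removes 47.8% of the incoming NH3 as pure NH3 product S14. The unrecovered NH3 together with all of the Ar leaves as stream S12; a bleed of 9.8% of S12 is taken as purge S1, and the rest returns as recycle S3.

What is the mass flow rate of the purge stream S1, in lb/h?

Ar enters only via S10 and leaves only via the purge: 1220×0.345 = 0.098×(Ar in S12), and the absorber passes all Ar, so Ar in S4 = Ar in S12 = 4294.9 lb/h.
NH3 in S4: m_A = 1220×0.655 + (1−0.098)·(1−0.478)·m_A, so m_A = 799.1/0.5292 = 1510.1 lb/h.
S12 = (1−0.478)×1510.1 + 4294.9 = 5083.2 lb/h.
Purge S1 = 0.098×5083.2 = 498.15 lb/h.

498.2 lb/h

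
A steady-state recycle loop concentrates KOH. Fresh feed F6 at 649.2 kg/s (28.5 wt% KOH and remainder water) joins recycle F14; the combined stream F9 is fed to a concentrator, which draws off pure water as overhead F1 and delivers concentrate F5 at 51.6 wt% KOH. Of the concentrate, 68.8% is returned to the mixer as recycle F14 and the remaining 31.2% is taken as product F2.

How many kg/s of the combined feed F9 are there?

Overall KOH balance (none leaves overhead): KOH in fresh feed = KOH in product, i.e. 649.2×0.285 = (1−0.688)·F5·0.516.
F5 = 185.02/(0.516×0.312) = 1149.3 kg/s.
Recycle F14 = 0.688×1149.3 = 790.69 kg/s.
Combined feed F9 = 649.2 + 790.69 = 1439.9 kg/s.

1440 kg/s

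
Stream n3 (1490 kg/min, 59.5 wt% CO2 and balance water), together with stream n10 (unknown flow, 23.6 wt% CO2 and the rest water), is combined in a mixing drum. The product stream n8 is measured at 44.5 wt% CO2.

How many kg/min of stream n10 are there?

Let n10 be the unknown flow. Total out = 1490 + n10.
CO2 balance: 886.55 + 0.236·n10 = 0.445·(1490 + n10)
(0.236 − 0.445)·n10 = 0.445×1490 − 886.55 = -223.5
n10 = -223.5 / -0.209 = 1069.4 kg/min

1069 kg/min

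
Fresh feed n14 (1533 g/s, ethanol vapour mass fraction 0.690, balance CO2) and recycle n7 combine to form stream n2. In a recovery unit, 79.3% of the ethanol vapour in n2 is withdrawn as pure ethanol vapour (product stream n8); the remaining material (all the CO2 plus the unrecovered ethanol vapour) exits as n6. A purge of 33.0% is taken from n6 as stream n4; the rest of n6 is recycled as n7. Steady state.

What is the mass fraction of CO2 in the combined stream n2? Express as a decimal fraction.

CO2 enters only via n14 and leaves only via the purge: 1533×0.310 = 0.330×(CO2 in n6), and the recovery unit passes all CO2, so CO2 in n2 = CO2 in n6 = 1440.1 g/s.
ethanol vapour in n2: m_A = 1533×0.690 + (1−0.330)·(1−0.793)·m_A, so m_A = 1057.8/0.8613 = 1228.1 g/s.
n2 = 1228.1 + 1440.1 = 2668.2 g/s.
CO2 fraction in n2 = 1440.1/2668.2 = 0.540.

0.540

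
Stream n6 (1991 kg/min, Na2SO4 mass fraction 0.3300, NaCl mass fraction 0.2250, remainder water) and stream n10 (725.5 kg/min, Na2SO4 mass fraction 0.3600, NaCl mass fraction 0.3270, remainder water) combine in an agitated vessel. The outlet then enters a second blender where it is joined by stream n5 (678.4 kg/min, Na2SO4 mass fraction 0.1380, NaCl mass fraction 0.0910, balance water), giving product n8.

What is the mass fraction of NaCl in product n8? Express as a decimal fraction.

0.2200

Overall, product flow = 3394.9 kg/min.
NaCl in = 1991×0.225 + 725.5×0.327 + 678.4×0.091 = 746.95 kg/min.
NaCl fraction in n8 = 0.2200.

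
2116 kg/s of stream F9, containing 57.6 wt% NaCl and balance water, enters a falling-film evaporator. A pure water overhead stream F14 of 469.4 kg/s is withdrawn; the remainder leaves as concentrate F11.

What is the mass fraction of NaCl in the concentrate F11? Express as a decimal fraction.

NaCl is not removed: 2116×0.576 = 1218.8 kg/s of NaCl enters F11.
Concentrate = 2116 − 469.4 = 1646.6 kg/s.
Mass fraction = 1218.8/1646.6 = 0.740.

0.740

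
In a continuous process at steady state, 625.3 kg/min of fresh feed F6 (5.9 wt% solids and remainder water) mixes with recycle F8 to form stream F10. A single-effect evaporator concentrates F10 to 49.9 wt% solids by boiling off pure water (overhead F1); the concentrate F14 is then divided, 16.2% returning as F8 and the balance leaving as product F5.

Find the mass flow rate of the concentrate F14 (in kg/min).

88.23 kg/min

Overall solids balance (none leaves overhead): solids in fresh feed = solids in product, i.e. 625.3×0.059 = (1−0.162)·F14·0.499.
F14 = 36.893/(0.499×0.838) = 88.226 kg/min.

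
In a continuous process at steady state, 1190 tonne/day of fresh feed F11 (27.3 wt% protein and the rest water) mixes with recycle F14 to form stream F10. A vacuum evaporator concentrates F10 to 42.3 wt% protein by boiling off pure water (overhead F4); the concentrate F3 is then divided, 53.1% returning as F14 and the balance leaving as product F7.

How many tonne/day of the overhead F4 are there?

422 tonne/day

Overall protein balance (none leaves overhead): protein in fresh feed = protein in product, i.e. 1190×0.273 = (1−0.531)·F3·0.423.
F3 = 324.87/(0.423×0.469) = 1637.6 tonne/day.
Recycle F14 = 0.531×1637.6 = 869.54 tonne/day.
Combined feed F10 = 1190 + 869.54 = 2059.5 tonne/day.
Overhead F4 = F10 − F3 = 2059.5 − 1637.6 = 421.99 tonne/day.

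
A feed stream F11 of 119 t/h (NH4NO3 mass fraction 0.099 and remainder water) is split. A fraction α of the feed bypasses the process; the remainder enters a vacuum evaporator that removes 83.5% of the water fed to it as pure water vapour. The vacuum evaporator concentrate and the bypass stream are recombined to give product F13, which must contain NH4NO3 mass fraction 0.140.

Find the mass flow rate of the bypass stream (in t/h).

All 119×0.099 = 11.781 t/h of NH4NO3 reaches F13, so F13 = 11.781/0.140 = 84.15 t/h and vapour = 34.85 t/h.
The evaporator receives (1−α)·119 of feed at 0.901 water and removes 0.835 of that water:
0.835×0.901×(1−α)×119 = 34.85
(1−α) = 34.85/89.528 = 0.3893;  α = 0.6107.
Bypass flow = 0.6107×119 = 72.678 t/h.

72.68 t/h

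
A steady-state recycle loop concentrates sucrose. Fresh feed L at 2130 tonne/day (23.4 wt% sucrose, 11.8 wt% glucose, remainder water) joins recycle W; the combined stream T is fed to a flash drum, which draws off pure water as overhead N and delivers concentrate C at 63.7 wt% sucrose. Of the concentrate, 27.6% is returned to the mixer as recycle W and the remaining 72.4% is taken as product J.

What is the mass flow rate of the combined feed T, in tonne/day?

2428 tonne/day

Overall sucrose balance (none leaves overhead): sucrose in fresh feed = sucrose in product, i.e. 2130×0.234 = (1−0.276)·C·0.637.
C = 498.42/(0.637×0.724) = 1080.7 tonne/day.
Recycle W = 0.276×1080.7 = 298.28 tonne/day.
Combined feed T = 2130 + 298.28 = 2428.3 tonne/day.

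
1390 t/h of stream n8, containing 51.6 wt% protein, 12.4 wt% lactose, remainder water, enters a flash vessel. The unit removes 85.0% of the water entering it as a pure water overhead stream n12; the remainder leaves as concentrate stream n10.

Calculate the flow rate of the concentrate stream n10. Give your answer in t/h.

964.7 t/h

water entering = 1390×0.360 = 500.4 t/h; overhead removed = 0.850×500.4 = 425.34 t/h.
Concentrate = 1390 − 425.34 = 964.66 t/h.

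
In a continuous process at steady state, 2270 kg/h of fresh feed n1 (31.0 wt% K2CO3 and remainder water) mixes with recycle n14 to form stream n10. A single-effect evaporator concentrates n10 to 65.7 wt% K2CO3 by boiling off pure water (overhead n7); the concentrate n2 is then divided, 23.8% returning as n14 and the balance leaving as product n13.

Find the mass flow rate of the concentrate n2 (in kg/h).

Overall K2CO3 balance (none leaves overhead): K2CO3 in fresh feed = K2CO3 in product, i.e. 2270×0.310 = (1−0.238)·n2·0.657.
n2 = 703.7/(0.657×0.762) = 1405.6 kg/h.

1406 kg/h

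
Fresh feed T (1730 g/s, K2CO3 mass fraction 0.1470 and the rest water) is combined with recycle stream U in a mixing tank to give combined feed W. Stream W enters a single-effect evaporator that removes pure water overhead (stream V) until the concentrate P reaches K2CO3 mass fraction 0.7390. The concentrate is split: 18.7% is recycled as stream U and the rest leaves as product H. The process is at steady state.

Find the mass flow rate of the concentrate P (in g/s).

423.3 g/s

Overall K2CO3 balance (none leaves overhead): K2CO3 in fresh feed = K2CO3 in product, i.e. 1730×0.147 = (1−0.187)·P·0.739.
P = 254.31/(0.739×0.813) = 423.28 g/s.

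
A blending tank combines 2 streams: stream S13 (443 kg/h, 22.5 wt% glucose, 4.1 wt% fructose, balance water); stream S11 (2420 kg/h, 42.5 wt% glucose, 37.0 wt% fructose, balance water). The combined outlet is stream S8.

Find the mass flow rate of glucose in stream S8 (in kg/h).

glucose out = glucose in = 443×0.225 + 2420×0.425 = 1128.2 kg/h.

1128 kg/h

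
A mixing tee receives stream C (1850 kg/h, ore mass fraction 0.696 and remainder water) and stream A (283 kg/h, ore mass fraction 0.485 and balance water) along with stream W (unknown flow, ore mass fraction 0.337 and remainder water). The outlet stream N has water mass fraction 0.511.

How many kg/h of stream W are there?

2512 kg/h

Let W be the unknown flow. Total out = 2133 + W.
water balance: 708.14 + 0.663·W = 0.511·(2133 + W)
(0.663 − 0.511)·W = 0.511×2133 − 708.14 = 381.82
W = 381.82 / 0.152 = 2512 kg/h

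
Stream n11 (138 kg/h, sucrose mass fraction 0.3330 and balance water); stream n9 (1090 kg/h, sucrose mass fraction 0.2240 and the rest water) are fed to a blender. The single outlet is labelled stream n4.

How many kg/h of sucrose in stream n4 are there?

sucrose out = sucrose in = 138×0.333 + 1090×0.224 = 290.11 kg/h.

290.1 kg/h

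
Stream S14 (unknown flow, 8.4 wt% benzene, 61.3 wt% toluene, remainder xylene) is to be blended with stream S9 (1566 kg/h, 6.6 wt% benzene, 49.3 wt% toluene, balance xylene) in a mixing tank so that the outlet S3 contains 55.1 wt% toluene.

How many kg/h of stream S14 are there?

Let S14 be the unknown flow. Total out = 1566 + S14.
toluene balance: 772.04 + 0.613·S14 = 0.551·(1566 + S14)
(0.613 − 0.551)·S14 = 0.551×1566 − 772.04 = 90.828
S14 = 90.828 / 0.062 = 1465 kg/h

1465 kg/h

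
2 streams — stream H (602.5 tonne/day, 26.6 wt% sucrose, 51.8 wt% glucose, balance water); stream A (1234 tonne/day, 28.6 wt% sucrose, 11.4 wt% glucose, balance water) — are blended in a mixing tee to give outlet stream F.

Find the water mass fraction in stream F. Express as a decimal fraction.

0.4740

Total flow out = 602.5 + 1234 = 1836.5 tonne/day.
water in = 602.5×0.216 + 1234×0.600 = 870.54 tonne/day.
water mass fraction in F = 870.54/1836.5 = 0.4740.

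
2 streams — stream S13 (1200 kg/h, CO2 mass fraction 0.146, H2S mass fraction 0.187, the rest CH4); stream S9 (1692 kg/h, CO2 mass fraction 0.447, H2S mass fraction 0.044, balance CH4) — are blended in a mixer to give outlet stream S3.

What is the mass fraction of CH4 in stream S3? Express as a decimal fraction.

Total flow out = 1200 + 1692 = 2892 kg/h.
CH4 in = 1200×0.667 + 1692×0.509 = 1661.6 kg/h.
CH4 mass fraction in S3 = 1661.6/2892 = 0.575.

0.575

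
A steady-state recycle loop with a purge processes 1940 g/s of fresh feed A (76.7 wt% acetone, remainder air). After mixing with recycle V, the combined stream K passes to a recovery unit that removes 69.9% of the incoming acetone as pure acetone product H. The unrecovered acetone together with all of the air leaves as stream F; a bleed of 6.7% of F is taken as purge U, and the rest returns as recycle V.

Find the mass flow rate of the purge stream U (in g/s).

493.7 g/s

air enters only via A and leaves only via the purge: 1940×0.233 = 0.067×(air in F), and the recovery unit passes all air, so air in K = air in F = 6746.6 g/s.
acetone in K: m_A = 1940×0.767 + (1−0.067)·(1−0.699)·m_A, so m_A = 1488/0.7192 = 2069 g/s.
F = (1−0.699)×2069 + 6746.6 = 7369.3 g/s.
Purge U = 0.067×7369.3 = 493.75 g/s.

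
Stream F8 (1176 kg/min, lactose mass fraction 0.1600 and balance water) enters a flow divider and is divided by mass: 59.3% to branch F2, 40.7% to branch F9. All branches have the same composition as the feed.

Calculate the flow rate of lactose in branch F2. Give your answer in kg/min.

Branch F2 total = 0.593×1176 = 697.37 kg/min.
lactose in F2 = 0.160×697.37 = 111.58 kg/min.

111.6 kg/min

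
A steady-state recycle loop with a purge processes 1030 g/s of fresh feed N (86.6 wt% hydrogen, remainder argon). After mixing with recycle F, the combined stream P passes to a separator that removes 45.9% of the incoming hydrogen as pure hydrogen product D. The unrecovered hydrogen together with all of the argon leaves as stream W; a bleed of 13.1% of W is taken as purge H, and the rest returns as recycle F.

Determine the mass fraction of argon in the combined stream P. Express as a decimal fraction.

argon enters only via N and leaves only via the purge: 1030×0.134 = 0.131×(argon in W), and the separator passes all argon, so argon in P = argon in W = 1053.6 g/s.
hydrogen in P: m_A = 1030×0.866 + (1−0.131)·(1−0.459)·m_A, so m_A = 891.98/0.5299 = 1683.4 g/s.
P = 1683.4 + 1053.6 = 2737 g/s.
argon fraction in P = 1053.6/2737 = 0.385.

0.385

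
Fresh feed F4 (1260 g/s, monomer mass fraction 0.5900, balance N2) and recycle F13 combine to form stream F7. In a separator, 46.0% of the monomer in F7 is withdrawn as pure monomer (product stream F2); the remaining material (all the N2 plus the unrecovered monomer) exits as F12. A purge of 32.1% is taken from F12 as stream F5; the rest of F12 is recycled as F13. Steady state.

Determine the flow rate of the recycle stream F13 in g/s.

N2 enters only via F4 and leaves only via the purge: 1260×0.410 = 0.321×(N2 in F12), and the separator passes all N2, so N2 in F7 = N2 in F12 = 1609.3 g/s.
monomer in F7: m_A = 1260×0.590 + (1−0.321)·(1−0.460)·m_A, so m_A = 743.4/0.6333 = 1173.8 g/s.
F12 = (1−0.460)×1173.8 + 1609.3 = 2243.2 g/s.
Recycle F13 = (1−0.321)×2243.2 = 1523.1 g/s.

1523 g/s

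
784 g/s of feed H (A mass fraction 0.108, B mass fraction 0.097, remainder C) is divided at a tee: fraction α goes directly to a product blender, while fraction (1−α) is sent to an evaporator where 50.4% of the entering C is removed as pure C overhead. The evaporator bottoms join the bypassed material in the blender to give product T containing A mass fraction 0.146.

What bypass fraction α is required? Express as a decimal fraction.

0.350

All 784×0.108 = 84.672 g/s of A reaches T, so T = 84.672/0.146 = 579.95 g/s and vapour = 204.05 g/s.
The evaporator receives (1−α)·784 of feed at 0.795 C and removes 0.504 of that C:
0.504×0.795×(1−α)×784 = 204.05
(1−α) = 204.05/314.13 = 0.6496;  α = 0.3504.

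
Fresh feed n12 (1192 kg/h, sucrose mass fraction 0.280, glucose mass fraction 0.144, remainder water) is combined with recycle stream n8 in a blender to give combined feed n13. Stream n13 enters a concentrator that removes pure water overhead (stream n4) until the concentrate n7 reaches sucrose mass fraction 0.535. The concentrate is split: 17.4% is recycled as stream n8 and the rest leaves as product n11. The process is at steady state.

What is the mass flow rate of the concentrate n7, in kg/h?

Overall sucrose balance (none leaves overhead): sucrose in fresh feed = sucrose in product, i.e. 1192×0.280 = (1−0.174)·n7·0.535.
n7 = 333.76/(0.535×0.826) = 755.27 kg/h.

755.3 kg/h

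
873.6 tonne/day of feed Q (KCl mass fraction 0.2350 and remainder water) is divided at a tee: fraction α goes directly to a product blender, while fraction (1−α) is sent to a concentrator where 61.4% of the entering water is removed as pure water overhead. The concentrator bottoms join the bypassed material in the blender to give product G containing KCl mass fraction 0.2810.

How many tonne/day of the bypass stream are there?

569.1 tonne/day

All 873.6×0.235 = 205.3 tonne/day of KCl reaches G, so G = 205.3/0.281 = 730.59 tonne/day and vapour = 143.01 tonne/day.
The evaporator receives (1−α)·873.6 of feed at 0.765 water and removes 0.614 of that water:
0.614×0.765×(1−α)×873.6 = 143.01
(1−α) = 143.01/410.34 = 0.3485;  α = 0.6515.
Bypass flow = 0.6515×873.6 = 569.14 tonne/day.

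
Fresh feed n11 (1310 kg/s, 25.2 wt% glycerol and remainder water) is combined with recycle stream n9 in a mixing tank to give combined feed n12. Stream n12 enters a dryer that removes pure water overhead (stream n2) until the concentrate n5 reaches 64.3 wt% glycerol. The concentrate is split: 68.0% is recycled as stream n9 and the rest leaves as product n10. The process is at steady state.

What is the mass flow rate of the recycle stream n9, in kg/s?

Overall glycerol balance (none leaves overhead): glycerol in fresh feed = glycerol in product, i.e. 1310×0.252 = (1−0.680)·n5·0.643.
n5 = 330.12/(0.643×0.320) = 1604.4 kg/s.
Recycle n9 = 0.680×1604.4 = 1091 kg/s.

1091 kg/s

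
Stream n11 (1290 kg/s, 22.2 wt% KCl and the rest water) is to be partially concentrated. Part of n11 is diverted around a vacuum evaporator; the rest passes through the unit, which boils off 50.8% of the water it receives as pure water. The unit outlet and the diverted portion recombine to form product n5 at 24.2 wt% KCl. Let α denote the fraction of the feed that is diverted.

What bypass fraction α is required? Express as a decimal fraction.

All 1290×0.222 = 286.38 kg/s of KCl reaches n5, so n5 = 286.38/0.242 = 1183.4 kg/s and vapour = 106.61 kg/s.
The evaporator receives (1−α)·1290 of feed at 0.778 water and removes 0.508 of that water:
0.508×0.778×(1−α)×1290 = 106.61
(1−α) = 106.61/509.84 = 0.2091;  α = 0.7909.

0.791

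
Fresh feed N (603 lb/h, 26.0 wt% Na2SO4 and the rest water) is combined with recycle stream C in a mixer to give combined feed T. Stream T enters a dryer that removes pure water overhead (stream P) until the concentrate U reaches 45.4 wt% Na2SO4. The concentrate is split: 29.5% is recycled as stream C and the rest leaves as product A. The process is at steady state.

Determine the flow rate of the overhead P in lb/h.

Overall Na2SO4 balance (none leaves overhead): Na2SO4 in fresh feed = Na2SO4 in product, i.e. 603×0.260 = (1−0.295)·U·0.454.
U = 156.78/(0.454×0.705) = 489.83 lb/h.
Recycle C = 0.295×489.83 = 144.5 lb/h.
Combined feed T = 603 + 144.5 = 747.5 lb/h.
Overhead P = T − U = 747.5 − 489.83 = 257.67 lb/h.

257.7 lb/h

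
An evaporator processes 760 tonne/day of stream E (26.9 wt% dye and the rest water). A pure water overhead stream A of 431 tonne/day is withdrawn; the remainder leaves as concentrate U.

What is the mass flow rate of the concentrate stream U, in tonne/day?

Concentrate = 760 − 431 = 329 tonne/day.

329 tonne/day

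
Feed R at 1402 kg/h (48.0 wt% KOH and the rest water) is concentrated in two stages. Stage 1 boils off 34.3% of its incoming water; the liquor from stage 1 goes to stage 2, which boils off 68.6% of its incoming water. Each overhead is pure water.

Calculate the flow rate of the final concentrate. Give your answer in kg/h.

water in feed = 1402×0.520 = 729.04 kg/h.
After stage 1: water left = (1−0.343)×729.04 = 478.98; stream total = 1151.9 kg/h.
After stage 2: water left = (1−0.686)×478.98 = 150.4; final concentrate = 823.36 kg/h.

823.4 kg/h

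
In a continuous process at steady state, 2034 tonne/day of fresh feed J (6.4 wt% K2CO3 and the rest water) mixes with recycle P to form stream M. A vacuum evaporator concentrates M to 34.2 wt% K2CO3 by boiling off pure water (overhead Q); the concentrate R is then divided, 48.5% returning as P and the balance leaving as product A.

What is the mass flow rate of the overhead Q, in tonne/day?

1653 tonne/day

Overall K2CO3 balance (none leaves overhead): K2CO3 in fresh feed = K2CO3 in product, i.e. 2034×0.064 = (1−0.485)·R·0.342.
R = 130.18/(0.342×0.515) = 739.09 tonne/day.
Recycle P = 0.485×739.09 = 358.46 tonne/day.
Combined feed M = 2034 + 358.46 = 2392.5 tonne/day.
Overhead Q = M − R = 2392.5 − 739.09 = 1653.4 tonne/day.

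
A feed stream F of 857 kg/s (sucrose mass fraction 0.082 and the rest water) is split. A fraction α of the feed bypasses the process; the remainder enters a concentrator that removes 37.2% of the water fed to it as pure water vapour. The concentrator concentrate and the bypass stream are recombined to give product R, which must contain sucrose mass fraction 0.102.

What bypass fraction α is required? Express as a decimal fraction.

0.426

All 857×0.082 = 70.274 kg/s of sucrose reaches R, so R = 70.274/0.102 = 688.96 kg/s and vapour = 168.04 kg/s.
The evaporator receives (1−α)·857 of feed at 0.918 water and removes 0.372 of that water:
0.372×0.918×(1−α)×857 = 168.04
(1−α) = 168.04/292.66 = 0.5742;  α = 0.4258.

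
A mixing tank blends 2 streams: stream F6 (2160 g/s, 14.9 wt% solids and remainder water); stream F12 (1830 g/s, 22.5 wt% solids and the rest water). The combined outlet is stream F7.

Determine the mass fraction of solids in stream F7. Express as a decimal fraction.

Total flow out = 2160 + 1830 = 3990 g/s.
solids in = 2160×0.149 + 1830×0.225 = 733.59 g/s.
solids mass fraction in F7 = 733.59/3990 = 0.1839.

0.1839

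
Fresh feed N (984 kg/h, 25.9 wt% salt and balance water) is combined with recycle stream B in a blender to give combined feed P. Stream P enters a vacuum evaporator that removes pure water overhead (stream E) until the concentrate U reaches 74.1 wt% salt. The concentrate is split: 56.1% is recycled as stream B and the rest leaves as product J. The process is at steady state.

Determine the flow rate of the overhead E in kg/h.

640.1 kg/h

Overall salt balance (none leaves overhead): salt in fresh feed = salt in product, i.e. 984×0.259 = (1−0.561)·U·0.741.
U = 254.86/(0.741×0.439) = 783.45 kg/h.
Recycle B = 0.561×783.45 = 439.52 kg/h.
Combined feed P = 984 + 439.52 = 1423.5 kg/h.
Overhead E = P − U = 1423.5 − 783.45 = 640.06 kg/h.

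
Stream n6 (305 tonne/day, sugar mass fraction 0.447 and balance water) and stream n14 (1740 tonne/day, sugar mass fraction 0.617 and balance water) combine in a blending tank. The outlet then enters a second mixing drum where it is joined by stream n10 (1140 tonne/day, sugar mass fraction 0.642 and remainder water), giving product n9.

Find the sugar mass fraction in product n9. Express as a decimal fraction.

0.610

Overall, product flow = 3185 tonne/day.
sugar in = 305×0.447 + 1740×0.617 + 1140×0.642 = 1941.8 tonne/day.
sugar fraction in n9 = 0.610.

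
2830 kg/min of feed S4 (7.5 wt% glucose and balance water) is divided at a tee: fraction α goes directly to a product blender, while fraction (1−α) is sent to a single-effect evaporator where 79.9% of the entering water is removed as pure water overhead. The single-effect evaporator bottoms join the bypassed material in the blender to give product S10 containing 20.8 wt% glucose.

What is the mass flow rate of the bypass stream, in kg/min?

All 2830×0.075 = 212.25 kg/min of glucose reaches S10, so S10 = 212.25/0.208 = 1020.4 kg/min and vapour = 1809.6 kg/min.
The evaporator receives (1−α)·2830 of feed at 0.925 water and removes 0.799 of that water:
0.799×0.925×(1−α)×2830 = 1809.6
(1−α) = 1809.6/2091.6 = 0.8652;  α = 0.1348.
Bypass flow = 0.1348×2830 = 381.58 kg/min.

381.6 kg/min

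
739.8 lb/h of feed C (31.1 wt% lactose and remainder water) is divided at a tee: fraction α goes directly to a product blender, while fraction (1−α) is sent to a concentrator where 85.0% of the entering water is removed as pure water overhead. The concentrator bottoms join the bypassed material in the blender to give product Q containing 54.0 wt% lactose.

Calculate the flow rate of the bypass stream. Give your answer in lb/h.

204.1 lb/h

All 739.8×0.311 = 230.08 lb/h of lactose reaches Q, so Q = 230.08/0.540 = 426.07 lb/h and vapour = 313.73 lb/h.
The evaporator receives (1−α)·739.8 of feed at 0.689 water and removes 0.850 of that water:
0.850×0.689×(1−α)×739.8 = 313.73
(1−α) = 313.73/433.26 = 0.7241;  α = 0.2759.
Bypass flow = 0.2759×739.8 = 204.1 lb/h.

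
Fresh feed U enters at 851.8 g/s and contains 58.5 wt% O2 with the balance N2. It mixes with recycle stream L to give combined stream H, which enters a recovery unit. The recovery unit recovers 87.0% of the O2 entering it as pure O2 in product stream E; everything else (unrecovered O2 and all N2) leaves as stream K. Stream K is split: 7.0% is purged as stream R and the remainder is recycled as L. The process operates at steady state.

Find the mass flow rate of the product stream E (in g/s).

493.1 g/s

O2 in H: m_A = 851.8×0.585 + (1−0.070)·(1−0.870)·m_A, so m_A = 498.3/0.8791 = 566.83 g/s.
Product E = 0.870×566.83 = 493.14 g/s.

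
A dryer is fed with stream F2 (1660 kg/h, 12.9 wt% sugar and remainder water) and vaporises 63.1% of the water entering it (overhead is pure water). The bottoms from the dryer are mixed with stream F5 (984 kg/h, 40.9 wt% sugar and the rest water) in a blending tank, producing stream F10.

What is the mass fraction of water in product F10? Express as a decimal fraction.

0.644

Vapour removed = 0.631×0.871×1660 = 912.34 kg/h; concentrate = 747.66 kg/h.
water reaching the mixer = 533.52 (from concentrate) + 984×0.591 = 1115.1 kg/h.
Product flow = 747.66 + 984 = 1731.7 kg/h; water fraction = 0.644.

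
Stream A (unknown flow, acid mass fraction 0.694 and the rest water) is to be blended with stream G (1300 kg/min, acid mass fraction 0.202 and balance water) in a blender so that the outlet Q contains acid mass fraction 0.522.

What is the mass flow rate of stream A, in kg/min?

Let A be the unknown flow. Total out = 1300 + A.
acid balance: 262.6 + 0.694·A = 0.522·(1300 + A)
(0.694 − 0.522)·A = 0.522×1300 − 262.6 = 416
A = 416 / 0.172 = 2418.6 kg/min

2419 kg/min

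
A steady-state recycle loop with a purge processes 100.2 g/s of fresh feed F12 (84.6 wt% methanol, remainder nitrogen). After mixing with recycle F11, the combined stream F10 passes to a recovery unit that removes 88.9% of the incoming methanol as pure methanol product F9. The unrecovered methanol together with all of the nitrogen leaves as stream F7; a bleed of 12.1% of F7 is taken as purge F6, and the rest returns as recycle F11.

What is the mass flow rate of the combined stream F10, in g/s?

nitrogen enters only via F12 and leaves only via the purge: 100.2×0.154 = 0.121×(nitrogen in F7), and the recovery unit passes all nitrogen, so nitrogen in F10 = nitrogen in F7 = 127.53 g/s.
methanol in F10: m_A = 100.2×0.846 + (1−0.121)·(1−0.889)·m_A, so m_A = 84.769/0.9024 = 93.934 g/s.
F10 = 93.934 + 127.53 = 221.46 g/s.

221.5 g/s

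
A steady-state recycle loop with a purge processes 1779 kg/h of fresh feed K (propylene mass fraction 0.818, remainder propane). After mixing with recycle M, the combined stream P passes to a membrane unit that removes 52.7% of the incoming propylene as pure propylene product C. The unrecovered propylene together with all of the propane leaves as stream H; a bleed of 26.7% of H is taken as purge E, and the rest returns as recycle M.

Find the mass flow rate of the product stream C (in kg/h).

1174 kg/h

propylene in P: m_A = 1779×0.818 + (1−0.267)·(1−0.527)·m_A, so m_A = 1455.2/0.6533 = 2227.5 kg/h.
Product C = 0.527×2227.5 = 1173.9 kg/h.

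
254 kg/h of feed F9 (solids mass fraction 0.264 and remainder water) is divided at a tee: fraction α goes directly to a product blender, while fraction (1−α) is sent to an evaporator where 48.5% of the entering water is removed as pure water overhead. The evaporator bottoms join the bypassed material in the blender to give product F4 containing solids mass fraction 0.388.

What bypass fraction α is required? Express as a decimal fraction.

0.105

All 254×0.264 = 67.056 kg/h of solids reaches F4, so F4 = 67.056/0.388 = 172.82 kg/h and vapour = 81.175 kg/h.
The evaporator receives (1−α)·254 of feed at 0.736 water and removes 0.485 of that water:
0.485×0.736×(1−α)×254 = 81.175
(1−α) = 81.175/90.668 = 0.8953;  α = 0.1047.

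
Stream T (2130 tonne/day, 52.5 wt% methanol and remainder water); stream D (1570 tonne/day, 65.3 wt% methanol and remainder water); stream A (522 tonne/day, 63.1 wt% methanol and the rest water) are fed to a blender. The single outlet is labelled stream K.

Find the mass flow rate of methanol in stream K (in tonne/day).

2473 tonne/day

methanol out = methanol in = 2130×0.525 + 1570×0.653 + 522×0.631 = 2472.8 tonne/day.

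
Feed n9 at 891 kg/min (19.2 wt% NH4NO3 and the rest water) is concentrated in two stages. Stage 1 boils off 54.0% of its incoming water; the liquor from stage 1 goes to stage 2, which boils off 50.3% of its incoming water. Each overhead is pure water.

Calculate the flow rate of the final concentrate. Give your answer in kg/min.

335.7 kg/min

water in feed = 891×0.808 = 719.93 kg/min.
After stage 1: water left = (1−0.540)×719.93 = 331.17; stream total = 502.24 kg/min.
After stage 2: water left = (1−0.503)×331.17 = 164.59; final concentrate = 335.66 kg/min.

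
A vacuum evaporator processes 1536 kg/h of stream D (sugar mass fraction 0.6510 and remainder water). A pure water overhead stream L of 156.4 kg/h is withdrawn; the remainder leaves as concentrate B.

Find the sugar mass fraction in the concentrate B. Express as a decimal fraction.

0.7248

sugar is not removed: 1536×0.651 = 999.94 kg/h of sugar enters B.
Concentrate = 1536 − 156.4 = 1379.6 kg/h.
Mass fraction = 999.94/1379.6 = 0.7248.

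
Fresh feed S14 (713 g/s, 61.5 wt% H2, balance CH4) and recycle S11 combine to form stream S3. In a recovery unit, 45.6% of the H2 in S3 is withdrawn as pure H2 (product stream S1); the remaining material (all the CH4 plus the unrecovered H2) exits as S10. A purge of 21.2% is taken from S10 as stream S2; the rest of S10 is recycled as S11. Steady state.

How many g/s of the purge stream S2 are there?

363 g/s

CH4 enters only via S14 and leaves only via the purge: 713×0.385 = 0.212×(CH4 in S10), and the recovery unit passes all CH4, so CH4 in S3 = CH4 in S10 = 1294.8 g/s.
H2 in S3: m_A = 713×0.615 + (1−0.212)·(1−0.456)·m_A, so m_A = 438.5/0.5713 = 767.5 g/s.
S10 = (1−0.456)×767.5 + 1294.8 = 1712.4 g/s.
Purge S2 = 0.212×1712.4 = 363.02 g/s.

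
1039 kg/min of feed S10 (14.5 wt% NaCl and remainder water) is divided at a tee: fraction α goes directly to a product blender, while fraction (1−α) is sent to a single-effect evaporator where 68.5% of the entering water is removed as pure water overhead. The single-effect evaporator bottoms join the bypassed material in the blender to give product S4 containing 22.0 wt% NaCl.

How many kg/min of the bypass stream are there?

All 1039×0.145 = 150.66 kg/min of NaCl reaches S4, so S4 = 150.66/0.220 = 684.8 kg/min and vapour = 354.2 kg/min.
The evaporator receives (1−α)·1039 of feed at 0.855 water and removes 0.685 of that water:
0.685×0.855×(1−α)×1039 = 354.2
(1−α) = 354.2/608.52 = 0.5821;  α = 0.4179.
Bypass flow = 0.4179×1039 = 434.22 kg/min.

434.2 kg/min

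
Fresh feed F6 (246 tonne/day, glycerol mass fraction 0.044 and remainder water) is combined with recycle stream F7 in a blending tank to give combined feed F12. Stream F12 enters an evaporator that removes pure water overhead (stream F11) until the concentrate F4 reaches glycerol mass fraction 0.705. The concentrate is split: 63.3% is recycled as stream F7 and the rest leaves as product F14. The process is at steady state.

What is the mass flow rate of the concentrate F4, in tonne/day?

Overall glycerol balance (none leaves overhead): glycerol in fresh feed = glycerol in product, i.e. 246×0.044 = (1−0.633)·F4·0.705.
F4 = 10.824/(0.705×0.367) = 41.834 tonne/day.

41.83 tonne/day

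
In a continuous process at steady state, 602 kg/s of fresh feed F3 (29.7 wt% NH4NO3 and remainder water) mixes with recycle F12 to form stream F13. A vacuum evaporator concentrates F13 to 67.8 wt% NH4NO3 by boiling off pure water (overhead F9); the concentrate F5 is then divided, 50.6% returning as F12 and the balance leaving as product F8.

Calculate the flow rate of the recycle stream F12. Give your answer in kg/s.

Overall NH4NO3 balance (none leaves overhead): NH4NO3 in fresh feed = NH4NO3 in product, i.e. 602×0.297 = (1−0.506)·F5·0.678.
F5 = 178.79/(0.678×0.494) = 533.82 kg/s.
Recycle F12 = 0.506×533.82 = 270.11 kg/s.

270.1 kg/s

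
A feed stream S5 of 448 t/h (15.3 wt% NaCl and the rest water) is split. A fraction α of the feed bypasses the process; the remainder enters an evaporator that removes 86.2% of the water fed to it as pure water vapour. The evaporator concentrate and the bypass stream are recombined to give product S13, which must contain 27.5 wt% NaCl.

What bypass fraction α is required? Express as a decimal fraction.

All 448×0.153 = 68.544 t/h of NaCl reaches S13, so S13 = 68.544/0.275 = 249.25 t/h and vapour = 198.75 t/h.
The evaporator receives (1−α)·448 of feed at 0.847 water and removes 0.862 of that water:
0.862×0.847×(1−α)×448 = 198.75
(1−α) = 198.75/327.09 = 0.6076;  α = 0.3924.

0.392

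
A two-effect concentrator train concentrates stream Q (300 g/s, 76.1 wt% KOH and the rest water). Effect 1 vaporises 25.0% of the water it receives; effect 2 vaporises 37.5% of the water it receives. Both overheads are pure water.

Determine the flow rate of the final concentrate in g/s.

water in feed = 300×0.239 = 71.7 g/s.
After stage 1: water left = (1−0.250)×71.7 = 53.775; stream total = 282.07 g/s.
After stage 2: water left = (1−0.375)×53.775 = 33.609; final concentrate = 261.91 g/s.

261.9 g/s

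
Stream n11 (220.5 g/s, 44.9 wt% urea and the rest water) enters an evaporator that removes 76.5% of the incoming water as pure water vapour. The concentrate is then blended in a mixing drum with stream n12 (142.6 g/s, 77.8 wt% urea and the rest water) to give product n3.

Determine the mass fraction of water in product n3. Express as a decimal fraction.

Vapour removed = 0.765×0.551×220.5 = 92.944 g/s; concentrate = 127.56 g/s.
water reaching the mixer = 28.551 (from concentrate) + 142.6×0.222 = 60.209 g/s.
Product flow = 127.56 + 142.6 = 270.16 g/s; water fraction = 0.223.

0.223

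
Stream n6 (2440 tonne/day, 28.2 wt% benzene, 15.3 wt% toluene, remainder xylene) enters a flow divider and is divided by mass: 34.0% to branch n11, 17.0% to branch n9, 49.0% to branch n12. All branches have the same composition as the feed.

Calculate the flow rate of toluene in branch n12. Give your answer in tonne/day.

182.9 tonne/day

Branch n12 total = 0.490×2440 = 1195.6 tonne/day.
toluene in n12 = 0.153×1195.6 = 182.93 tonne/day.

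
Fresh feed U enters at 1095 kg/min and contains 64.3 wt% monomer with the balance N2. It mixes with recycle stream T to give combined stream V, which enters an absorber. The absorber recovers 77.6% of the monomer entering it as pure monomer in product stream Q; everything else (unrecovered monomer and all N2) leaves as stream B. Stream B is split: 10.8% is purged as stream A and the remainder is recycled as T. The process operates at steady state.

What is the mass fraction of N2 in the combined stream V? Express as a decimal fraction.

0.804

N2 enters only via U and leaves only via the purge: 1095×0.357 = 0.108×(N2 in B), and the absorber passes all N2, so N2 in V = N2 in B = 3619.6 kg/min.
monomer in V: m_A = 1095×0.643 + (1−0.108)·(1−0.776)·m_A, so m_A = 704.09/0.8002 = 879.9 kg/min.
V = 879.9 + 3619.6 = 4499.5 kg/min.
N2 fraction in V = 3619.6/4499.5 = 0.804.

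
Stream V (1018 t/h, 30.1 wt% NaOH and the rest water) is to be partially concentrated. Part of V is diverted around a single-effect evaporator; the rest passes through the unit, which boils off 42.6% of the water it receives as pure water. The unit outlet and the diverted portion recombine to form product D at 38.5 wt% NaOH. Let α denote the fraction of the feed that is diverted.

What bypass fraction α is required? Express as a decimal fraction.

All 1018×0.301 = 306.42 t/h of NaOH reaches D, so D = 306.42/0.385 = 795.89 t/h and vapour = 222.11 t/h.
The evaporator receives (1−α)·1018 of feed at 0.699 water and removes 0.426 of that water:
0.426×0.699×(1−α)×1018 = 222.11
(1−α) = 222.11/303.13 = 0.7327;  α = 0.2673.

0.267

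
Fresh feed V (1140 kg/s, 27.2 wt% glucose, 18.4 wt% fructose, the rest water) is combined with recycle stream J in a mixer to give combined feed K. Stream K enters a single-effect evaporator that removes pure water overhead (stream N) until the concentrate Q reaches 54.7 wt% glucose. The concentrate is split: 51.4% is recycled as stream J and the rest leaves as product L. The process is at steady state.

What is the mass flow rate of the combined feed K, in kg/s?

Overall glucose balance (none leaves overhead): glucose in fresh feed = glucose in product, i.e. 1140×0.272 = (1−0.514)·Q·0.547.
Q = 310.08/(0.547×0.486) = 1166.4 kg/s.
Recycle J = 0.514×1166.4 = 599.53 kg/s.
Combined feed K = 1140 + 599.53 = 1739.5 kg/s.

1740 kg/s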